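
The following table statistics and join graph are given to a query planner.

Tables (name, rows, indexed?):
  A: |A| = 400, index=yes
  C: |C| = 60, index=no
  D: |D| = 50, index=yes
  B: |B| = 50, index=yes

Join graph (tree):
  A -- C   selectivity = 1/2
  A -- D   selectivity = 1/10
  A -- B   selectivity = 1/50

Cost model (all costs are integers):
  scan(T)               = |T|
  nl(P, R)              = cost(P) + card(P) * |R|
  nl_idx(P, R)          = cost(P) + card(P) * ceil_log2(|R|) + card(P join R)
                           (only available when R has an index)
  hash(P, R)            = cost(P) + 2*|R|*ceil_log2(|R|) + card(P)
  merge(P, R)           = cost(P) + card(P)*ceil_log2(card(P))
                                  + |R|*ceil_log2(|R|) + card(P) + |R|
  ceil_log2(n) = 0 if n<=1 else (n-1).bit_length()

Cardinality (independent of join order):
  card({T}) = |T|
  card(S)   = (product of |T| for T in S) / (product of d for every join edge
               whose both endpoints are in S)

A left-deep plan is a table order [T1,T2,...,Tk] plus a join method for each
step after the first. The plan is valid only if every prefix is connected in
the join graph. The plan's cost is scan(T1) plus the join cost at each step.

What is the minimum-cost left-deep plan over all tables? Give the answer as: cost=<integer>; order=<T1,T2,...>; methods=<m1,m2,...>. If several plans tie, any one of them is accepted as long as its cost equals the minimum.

cost=4620; order=B,A,D,C; methods=nl_idx,hash,hash

Selinger DP (subsets sized 1..n):
  {A}: scan cost=400, card=400
  {C}: scan cost=60, card=60
  {D}: scan cost=50, card=50
  {B}: scan cost=50, card=50
  {AC}: card=12000; try (C,hash)→1520, (A,merge)→4480, (C,merge)→4820, (A,hash)→7320, (A,nl_idx)→12600, (A,nl)→24060 …(+1); best=1520 via (C,hash)
  {AD}: card=2000; try (D,hash)→1400, (A,nl_idx)→2500, (A,merge)→4400, (D,merge)→4750, (D,nl_idx)→4800, (A,hash)→7300 …(+2); best=1400 via (D,hash)
  {AB}: card=400; try (A,nl_idx)→900, (B,hash)→1400, (B,nl_idx)→3200, (A,merge)→4400, (B,merge)→4750, (A,hash)→7300 …(+2); best=900 via (A,nl_idx)
  {ACD}: card=60000; try (C,hash)→4120, (D,hash)→14120, (C,merge)→25820, (C,nl)→121400, (D,nl_idx)→133520, (D,merge)→181870 …(+1); best=4120 via (C,hash)
  {ABC}: card=12000; try (C,hash)→2020, (C,merge)→5320, (B,hash)→14120, (C,nl)→24900, (B,nl_idx)→85520, (B,merge)→181870 …(+1); best=2020 via (C,hash)
  {ABD}: card=2000; try (D,hash)→1900, (B,hash)→4000, (D,merge)→5250, (D,nl_idx)→5300, (B,nl_idx)→15400, (D,nl)→20900 …(+2); best=1900 via (D,hash)
  {ABCD}: card=60000; try (C,hash)→4620, (D,hash)→14620, (C,merge)→26320, (B,hash)→64720, (C,nl)→121900, (D,nl_idx)→134020 …(+5); best=4620 via (C,hash)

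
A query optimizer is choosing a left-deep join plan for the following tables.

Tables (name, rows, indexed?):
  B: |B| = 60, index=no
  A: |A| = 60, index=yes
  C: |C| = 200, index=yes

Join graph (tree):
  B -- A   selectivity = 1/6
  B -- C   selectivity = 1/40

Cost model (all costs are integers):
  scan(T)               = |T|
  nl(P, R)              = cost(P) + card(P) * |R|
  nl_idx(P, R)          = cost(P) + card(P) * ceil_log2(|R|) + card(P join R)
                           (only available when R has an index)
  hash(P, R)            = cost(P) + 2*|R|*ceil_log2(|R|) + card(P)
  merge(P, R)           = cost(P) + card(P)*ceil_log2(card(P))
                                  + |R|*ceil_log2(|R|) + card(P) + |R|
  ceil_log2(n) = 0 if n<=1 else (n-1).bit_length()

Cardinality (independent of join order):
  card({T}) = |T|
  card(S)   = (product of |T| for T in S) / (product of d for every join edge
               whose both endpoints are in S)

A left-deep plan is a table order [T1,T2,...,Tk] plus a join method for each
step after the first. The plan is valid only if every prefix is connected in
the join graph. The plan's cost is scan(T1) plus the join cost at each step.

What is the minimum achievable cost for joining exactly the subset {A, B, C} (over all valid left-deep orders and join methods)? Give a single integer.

1860

Selinger DP over subsets of {A,B,C}:
  {B}: scan cost=60, card=60
  {A}: scan cost=60, card=60
  {C}: scan cost=200, card=200
  {AB}: card=600; try (B,hash)→840, (A,hash)→840, (B,merge)→900, (A,merge)→900, (A,nl_idx)→1020, (B,nl)→3660 …(+1); best=840 via (B,hash)
  {BC}: card=300; try (C,nl_idx)→840, (B,hash)→1120, (C,merge)→2280, (B,merge)→2420, (C,hash)→3320, (C,nl)→12060 …(+1); best=840 via (C,nl_idx)
  {ABC}: card=3000; try (A,hash)→1860, (A,merge)→4260, (C,hash)→4640, (A,nl_idx)→5640, (C,nl_idx)→8640, (C,merge)→9240 …(+2); best=1860 via (A,hash)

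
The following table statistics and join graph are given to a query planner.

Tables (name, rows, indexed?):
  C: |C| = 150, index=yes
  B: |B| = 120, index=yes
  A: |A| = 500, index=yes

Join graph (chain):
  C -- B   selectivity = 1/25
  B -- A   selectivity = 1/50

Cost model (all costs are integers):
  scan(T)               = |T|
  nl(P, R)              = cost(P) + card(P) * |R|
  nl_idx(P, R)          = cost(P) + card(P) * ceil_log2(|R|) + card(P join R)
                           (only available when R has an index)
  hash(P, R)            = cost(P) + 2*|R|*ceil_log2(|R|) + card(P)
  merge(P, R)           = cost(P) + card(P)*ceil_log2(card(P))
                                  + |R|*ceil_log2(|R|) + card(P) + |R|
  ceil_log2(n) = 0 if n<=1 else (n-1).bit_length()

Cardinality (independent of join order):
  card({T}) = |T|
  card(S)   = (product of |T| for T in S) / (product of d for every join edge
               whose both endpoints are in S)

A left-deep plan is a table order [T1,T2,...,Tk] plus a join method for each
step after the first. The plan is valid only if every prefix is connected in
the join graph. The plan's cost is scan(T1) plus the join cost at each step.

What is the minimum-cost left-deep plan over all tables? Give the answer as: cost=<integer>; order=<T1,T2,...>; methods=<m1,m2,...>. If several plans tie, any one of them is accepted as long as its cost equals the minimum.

Selinger DP (subsets sized 1..n):
  {C}: scan cost=150, card=150
  {B}: scan cost=120, card=120
  {A}: scan cost=500, card=500
  {BC}: card=720; try (C,nl_idx)→1800, (B,nl_idx)→1920, (B,hash)→1980, (C,merge)→2430, (B,merge)→2460, (C,hash)→2640 …(+2); best=1800 via (C,nl_idx)
  {AB}: card=1200; try (A,nl_idx)→2400, (B,hash)→2680, (B,nl_idx)→5200, (A,merge)→6080, (B,merge)→6460, (A,hash)→9240 …(+2); best=2400 via (A,nl_idx)
  {ABC}: card=7200; try (C,hash)→6000, (A,hash)→11520, (A,merge)→14720, (A,nl_idx)→15480, (C,merge)→18150, (C,nl_idx)→19200 …(+2); best=6000 via (C,hash)

cost=6000; order=B,A,C; methods=nl_idx,hash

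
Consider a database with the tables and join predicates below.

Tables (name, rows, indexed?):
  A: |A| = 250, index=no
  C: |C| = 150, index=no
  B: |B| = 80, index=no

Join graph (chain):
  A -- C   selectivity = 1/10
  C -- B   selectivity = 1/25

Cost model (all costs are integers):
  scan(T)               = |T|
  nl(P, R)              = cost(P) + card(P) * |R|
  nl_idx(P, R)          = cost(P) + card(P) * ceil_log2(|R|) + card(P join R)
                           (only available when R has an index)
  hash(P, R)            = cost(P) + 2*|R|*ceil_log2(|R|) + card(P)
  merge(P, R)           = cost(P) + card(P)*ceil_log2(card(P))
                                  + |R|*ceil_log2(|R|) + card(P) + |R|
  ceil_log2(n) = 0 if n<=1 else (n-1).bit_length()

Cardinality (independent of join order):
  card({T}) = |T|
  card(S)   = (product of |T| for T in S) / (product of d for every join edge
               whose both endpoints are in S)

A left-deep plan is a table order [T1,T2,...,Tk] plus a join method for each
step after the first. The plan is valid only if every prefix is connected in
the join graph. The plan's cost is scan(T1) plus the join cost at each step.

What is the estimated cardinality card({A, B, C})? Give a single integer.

Tables in S: A(250), B(80), C(150)
Edges inside S: A-C(d=10), C-B(d=25)
numerator = 250 * 80 * 150 = 3000000
denominator = 10 * 25 = 250
card(S) = 3000000 / 250 = 12000

12000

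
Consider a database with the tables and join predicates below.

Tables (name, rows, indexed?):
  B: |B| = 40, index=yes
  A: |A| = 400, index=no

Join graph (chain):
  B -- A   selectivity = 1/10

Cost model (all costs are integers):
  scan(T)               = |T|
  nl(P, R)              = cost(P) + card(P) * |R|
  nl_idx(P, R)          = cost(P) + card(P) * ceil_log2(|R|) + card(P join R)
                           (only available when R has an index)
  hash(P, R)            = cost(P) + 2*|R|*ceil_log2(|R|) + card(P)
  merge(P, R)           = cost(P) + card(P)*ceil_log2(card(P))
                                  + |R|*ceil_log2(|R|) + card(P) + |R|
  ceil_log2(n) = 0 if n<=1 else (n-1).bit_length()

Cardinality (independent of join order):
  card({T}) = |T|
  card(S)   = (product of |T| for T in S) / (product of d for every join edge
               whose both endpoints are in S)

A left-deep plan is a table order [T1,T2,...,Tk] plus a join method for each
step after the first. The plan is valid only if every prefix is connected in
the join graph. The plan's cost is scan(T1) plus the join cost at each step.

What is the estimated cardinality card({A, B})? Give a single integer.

Tables in S: A(400), B(40)
Edges inside S: B-A(d=10)
numerator = 400 * 40 = 16000
denominator = 10 = 10
card(S) = 16000 / 10 = 1600

1600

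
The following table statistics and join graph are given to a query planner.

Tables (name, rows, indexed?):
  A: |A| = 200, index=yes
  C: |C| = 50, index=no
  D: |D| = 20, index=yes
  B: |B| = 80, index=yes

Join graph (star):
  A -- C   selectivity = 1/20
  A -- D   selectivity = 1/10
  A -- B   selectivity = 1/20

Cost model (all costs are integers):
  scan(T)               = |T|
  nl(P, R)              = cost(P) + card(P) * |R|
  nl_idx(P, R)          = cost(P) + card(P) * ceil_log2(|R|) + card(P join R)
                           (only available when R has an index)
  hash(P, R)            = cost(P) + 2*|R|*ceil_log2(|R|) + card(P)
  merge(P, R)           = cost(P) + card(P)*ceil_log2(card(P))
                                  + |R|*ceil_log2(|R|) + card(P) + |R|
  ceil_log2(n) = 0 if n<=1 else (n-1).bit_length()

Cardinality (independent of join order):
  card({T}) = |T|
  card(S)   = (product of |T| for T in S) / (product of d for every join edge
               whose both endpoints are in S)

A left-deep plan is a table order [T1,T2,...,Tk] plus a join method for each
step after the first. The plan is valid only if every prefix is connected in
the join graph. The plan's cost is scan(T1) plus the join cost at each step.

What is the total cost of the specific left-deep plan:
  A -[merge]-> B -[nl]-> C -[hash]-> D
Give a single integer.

44840

step 1: scan A: cost=200, card=200
step 2: join B via merge
    card(P join B) = 200*80/(20) = 800
    cost = 200 + 200*8 + 80*7 + 200 + 80 = 2640
step 3: join C via nl
    card(P join C) = 800*50/(20) = 2000
    cost = 2640 + 800*50 = 42640
step 4: join D via hash
    card(P join D) = 2000*20/(10) = 4000
    cost = 42640 + 2*20*5 + 2000 = 44840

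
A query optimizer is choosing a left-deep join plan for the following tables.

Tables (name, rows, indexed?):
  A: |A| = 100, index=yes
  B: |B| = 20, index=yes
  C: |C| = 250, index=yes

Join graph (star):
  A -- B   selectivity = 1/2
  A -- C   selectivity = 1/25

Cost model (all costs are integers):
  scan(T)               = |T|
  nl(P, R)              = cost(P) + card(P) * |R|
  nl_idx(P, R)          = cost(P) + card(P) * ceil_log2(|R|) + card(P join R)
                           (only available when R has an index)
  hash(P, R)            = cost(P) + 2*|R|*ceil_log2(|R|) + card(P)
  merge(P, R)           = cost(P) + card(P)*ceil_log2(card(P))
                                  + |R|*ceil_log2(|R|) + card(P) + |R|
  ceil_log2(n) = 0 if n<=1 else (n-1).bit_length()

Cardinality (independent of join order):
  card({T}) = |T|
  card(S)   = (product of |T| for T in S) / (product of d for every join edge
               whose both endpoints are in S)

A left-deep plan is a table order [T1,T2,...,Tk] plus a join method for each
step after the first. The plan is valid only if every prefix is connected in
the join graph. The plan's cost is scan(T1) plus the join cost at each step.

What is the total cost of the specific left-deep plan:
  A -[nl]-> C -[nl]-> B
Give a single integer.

step 1: scan A: cost=100, card=100
step 2: join C via nl
    card(P join C) = 100*250/(25) = 1000
    cost = 100 + 100*250 = 25100
step 3: join B via nl
    card(P join B) = 1000*20/(2) = 10000
    cost = 25100 + 1000*20 = 45100

45100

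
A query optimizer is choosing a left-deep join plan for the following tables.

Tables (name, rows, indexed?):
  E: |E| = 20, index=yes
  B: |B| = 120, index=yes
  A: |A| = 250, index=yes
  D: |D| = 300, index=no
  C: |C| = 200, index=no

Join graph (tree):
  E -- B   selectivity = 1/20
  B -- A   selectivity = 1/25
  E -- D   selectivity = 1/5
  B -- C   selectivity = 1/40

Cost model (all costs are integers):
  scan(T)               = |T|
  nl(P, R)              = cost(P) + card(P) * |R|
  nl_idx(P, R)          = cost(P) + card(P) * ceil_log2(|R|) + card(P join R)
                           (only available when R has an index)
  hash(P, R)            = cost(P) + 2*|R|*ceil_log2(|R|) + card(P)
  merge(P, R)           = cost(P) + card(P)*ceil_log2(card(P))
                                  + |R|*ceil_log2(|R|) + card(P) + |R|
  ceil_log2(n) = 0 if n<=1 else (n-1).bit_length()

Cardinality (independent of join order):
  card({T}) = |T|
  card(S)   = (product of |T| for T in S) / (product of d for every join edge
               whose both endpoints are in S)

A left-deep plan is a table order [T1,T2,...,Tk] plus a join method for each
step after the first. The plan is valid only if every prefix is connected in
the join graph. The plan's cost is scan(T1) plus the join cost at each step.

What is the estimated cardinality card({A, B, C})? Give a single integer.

Tables in S: A(250), B(120), C(200)
Edges inside S: B-A(d=25), B-C(d=40)
numerator = 250 * 120 * 200 = 6000000
denominator = 25 * 40 = 1000
card(S) = 6000000 / 1000 = 6000

6000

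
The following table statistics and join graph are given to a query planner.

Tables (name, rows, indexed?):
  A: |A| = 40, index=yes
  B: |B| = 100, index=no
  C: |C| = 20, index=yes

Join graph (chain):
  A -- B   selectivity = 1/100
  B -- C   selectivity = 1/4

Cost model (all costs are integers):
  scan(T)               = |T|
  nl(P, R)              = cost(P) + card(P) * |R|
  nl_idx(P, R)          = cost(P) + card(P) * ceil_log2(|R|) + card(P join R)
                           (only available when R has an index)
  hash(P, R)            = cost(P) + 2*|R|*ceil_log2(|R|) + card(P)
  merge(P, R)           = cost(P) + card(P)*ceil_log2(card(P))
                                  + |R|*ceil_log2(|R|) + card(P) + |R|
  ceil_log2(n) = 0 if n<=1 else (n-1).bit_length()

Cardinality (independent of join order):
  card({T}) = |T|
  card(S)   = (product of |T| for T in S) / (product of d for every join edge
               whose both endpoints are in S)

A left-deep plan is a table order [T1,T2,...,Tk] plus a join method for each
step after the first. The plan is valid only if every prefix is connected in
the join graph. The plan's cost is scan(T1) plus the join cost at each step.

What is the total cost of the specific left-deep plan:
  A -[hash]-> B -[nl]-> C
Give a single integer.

2280

step 1: scan A: cost=40, card=40
step 2: join B via hash
    card(P join B) = 40*100/(100) = 40
    cost = 40 + 2*100*7 + 40 = 1480
step 3: join C via nl
    card(P join C) = 40*20/(4) = 200
    cost = 1480 + 40*20 = 2280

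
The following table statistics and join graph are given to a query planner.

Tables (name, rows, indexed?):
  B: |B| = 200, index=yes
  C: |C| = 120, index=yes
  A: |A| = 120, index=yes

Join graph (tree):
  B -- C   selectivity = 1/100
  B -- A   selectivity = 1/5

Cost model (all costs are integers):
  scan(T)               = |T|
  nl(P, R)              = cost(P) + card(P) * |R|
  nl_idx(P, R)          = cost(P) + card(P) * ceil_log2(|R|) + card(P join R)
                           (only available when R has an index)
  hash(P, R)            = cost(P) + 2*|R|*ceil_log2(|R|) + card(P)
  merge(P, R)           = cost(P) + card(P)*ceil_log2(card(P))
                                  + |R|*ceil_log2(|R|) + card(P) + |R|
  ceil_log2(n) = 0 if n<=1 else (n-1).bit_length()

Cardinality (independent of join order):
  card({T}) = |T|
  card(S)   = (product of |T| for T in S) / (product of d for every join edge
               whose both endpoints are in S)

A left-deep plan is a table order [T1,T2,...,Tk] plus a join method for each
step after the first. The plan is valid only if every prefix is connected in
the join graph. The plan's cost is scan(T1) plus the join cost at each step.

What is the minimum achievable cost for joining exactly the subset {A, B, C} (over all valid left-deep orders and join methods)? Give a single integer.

3240

Selinger DP over subsets of {A,B,C}:
  {B}: scan cost=200, card=200
  {C}: scan cost=120, card=120
  {A}: scan cost=120, card=120
  {BC}: card=240; try (B,nl_idx)→1320, (C,nl_idx)→1840, (C,hash)→2080, (B,merge)→2880, (C,merge)→2960, (B,hash)→3440 …(+2); best=1320 via (B,nl_idx)
  {AB}: card=4800; try (A,hash)→2080, (B,merge)→2880, (A,merge)→2960, (B,hash)→3440, (B,nl_idx)→5880, (A,nl_idx)→6400 …(+2); best=2080 via (A,hash)
  {ABC}: card=5760; try (A,hash)→3240, (A,merge)→4440, (C,hash)→8560, (A,nl_idx)→8760, (A,nl)→30120, (C,nl_idx)→41440 …(+2); best=3240 via (A,hash)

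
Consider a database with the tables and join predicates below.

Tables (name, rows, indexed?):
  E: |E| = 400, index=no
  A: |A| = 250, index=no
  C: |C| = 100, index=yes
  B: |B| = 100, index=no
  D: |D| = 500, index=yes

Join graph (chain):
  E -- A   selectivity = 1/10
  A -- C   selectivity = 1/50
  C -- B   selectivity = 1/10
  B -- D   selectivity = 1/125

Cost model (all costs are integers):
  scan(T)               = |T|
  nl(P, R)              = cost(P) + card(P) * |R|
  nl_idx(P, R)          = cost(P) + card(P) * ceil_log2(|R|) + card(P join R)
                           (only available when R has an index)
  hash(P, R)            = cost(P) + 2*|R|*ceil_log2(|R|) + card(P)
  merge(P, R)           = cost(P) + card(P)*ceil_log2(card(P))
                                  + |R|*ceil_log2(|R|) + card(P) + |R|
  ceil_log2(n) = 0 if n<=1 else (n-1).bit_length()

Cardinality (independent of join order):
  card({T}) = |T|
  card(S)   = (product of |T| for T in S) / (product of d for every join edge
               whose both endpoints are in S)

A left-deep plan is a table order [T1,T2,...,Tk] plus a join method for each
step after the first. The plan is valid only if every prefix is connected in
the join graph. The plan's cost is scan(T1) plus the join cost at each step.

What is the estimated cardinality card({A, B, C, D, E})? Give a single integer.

800000

Tables in S: A(250), B(100), C(100), D(500), E(400)
Edges inside S: E-A(d=10), A-C(d=50), C-B(d=10), B-D(d=125)
numerator = 250 * 100 * 100 * 500 * 400 = 500000000000
denominator = 10 * 50 * 10 * 125 = 625000
card(S) = 500000000000 / 625000 = 800000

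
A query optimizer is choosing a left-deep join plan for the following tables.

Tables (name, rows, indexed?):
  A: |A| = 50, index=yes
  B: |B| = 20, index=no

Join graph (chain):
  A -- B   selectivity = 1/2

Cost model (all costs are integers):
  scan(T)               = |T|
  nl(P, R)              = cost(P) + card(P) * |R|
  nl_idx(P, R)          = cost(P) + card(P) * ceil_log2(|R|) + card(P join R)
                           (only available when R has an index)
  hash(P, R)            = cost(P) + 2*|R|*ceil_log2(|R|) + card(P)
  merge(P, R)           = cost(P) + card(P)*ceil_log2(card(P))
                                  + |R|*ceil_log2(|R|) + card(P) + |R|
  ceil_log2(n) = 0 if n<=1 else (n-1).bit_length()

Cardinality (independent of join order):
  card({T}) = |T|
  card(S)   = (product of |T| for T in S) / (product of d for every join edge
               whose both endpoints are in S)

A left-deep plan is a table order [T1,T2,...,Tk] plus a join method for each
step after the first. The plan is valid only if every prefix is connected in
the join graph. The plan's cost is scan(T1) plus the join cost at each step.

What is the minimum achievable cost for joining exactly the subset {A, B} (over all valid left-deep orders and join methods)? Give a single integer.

300

Selinger DP over subsets of {A,B}:
  {A}: scan cost=50, card=50
  {B}: scan cost=20, card=20
  {AB}: card=500; try (B,hash)→300, (A,merge)→490, (B,merge)→520, (A,hash)→640, (A,nl_idx)→640, (A,nl)→1020 …(+1); best=300 via (B,hash)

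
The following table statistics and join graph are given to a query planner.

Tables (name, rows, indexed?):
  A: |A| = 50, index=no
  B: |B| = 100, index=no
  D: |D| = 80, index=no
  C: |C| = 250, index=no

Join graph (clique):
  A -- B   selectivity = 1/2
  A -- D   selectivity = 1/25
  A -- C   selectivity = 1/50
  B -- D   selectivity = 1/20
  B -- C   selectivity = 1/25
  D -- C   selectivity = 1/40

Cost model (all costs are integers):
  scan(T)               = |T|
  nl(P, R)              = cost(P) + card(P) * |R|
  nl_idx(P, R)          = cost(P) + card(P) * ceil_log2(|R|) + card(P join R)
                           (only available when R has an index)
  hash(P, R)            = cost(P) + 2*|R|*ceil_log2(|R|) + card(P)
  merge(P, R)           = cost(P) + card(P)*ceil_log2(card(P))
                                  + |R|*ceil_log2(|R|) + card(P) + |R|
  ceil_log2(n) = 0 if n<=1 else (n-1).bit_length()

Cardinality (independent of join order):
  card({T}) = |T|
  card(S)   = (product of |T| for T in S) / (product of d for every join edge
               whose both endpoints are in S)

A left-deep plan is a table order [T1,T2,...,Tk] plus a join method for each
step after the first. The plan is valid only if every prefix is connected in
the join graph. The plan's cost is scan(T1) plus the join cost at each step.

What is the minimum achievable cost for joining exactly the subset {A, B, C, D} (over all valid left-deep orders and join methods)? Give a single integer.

3390

Selinger DP over subsets of {A,B,C,D}:
  {A}: scan cost=50, card=50
  {B}: scan cost=100, card=100
  {D}: scan cost=80, card=80
  {C}: scan cost=250, card=250
  {AB}: card=2500; try (A,hash)→800, (B,merge)→1200, (A,merge)→1250, (B,hash)→1500, (B,nl)→5050, (A,nl)→5100; best=800 via (A,hash)
  {AD}: card=160; try (A,hash)→760, (D,merge)→1040, (A,merge)→1070, (D,hash)→1220, (D,nl)→4050, (A,nl)→4080; best=760 via (A,hash)
  {AC}: card=250; try (A,hash)→1100, (C,merge)→2650, (A,merge)→2850, (C,hash)→4100, (C,nl)→12550, (A,nl)→12750; best=1100 via (A,hash)
  {BD}: card=400; try (D,hash)→1320, (B,merge)→1520, (D,merge)→1540, (B,hash)→1560, (B,nl)→8080, (D,nl)→8100; best=1320 via (D,hash)
  {BC}: card=1000; try (B,hash)→1900, (C,merge)→3150, (B,merge)→3300, (C,hash)→4200, (C,nl)→25100, (B,nl)→25250; best=1900 via (B,hash)
  {CD}: card=500; try (D,hash)→1620, (C,merge)→2970, (D,merge)→3140, (C,hash)→4160, (C,nl)→20080, (D,nl)→20250; best=1620 via (D,hash)
  {ABD}: card=400; try (B,hash)→2320, (A,hash)→2320, (B,merge)→3000, (D,hash)→4420, (A,merge)→5670, (B,nl)→16760 …(+3); best=2320 via (B,hash)
  {ABC}: card=500; try (B,hash)→2750, (A,hash)→3500, (B,merge)→4150, (C,hash)→7300, (A,merge)→13250, (B,nl)→26100 …(+3); best=2750 via (B,hash)
  {ACD}: card=20; try (D,hash)→2470, (A,hash)→2720, (D,merge)→3990, (C,merge)→4450, (C,hash)→4920, (A,merge)→6970 …(+3); best=2470 via (D,hash)
  {BCD}: card=100; try (B,hash)→3520, (D,hash)→4020, (C,hash)→5720, (B,merge)→7420, (C,merge)→7570, (D,merge)→13540 …(+3); best=3520 via (B,hash)
  {ABCD}: card=2; try (B,merge)→3390, (B,hash)→3890, (A,hash)→4220, (D,hash)→4370, (B,nl)→4470, (A,merge)→4670 …(+6); best=3390 via (B,merge)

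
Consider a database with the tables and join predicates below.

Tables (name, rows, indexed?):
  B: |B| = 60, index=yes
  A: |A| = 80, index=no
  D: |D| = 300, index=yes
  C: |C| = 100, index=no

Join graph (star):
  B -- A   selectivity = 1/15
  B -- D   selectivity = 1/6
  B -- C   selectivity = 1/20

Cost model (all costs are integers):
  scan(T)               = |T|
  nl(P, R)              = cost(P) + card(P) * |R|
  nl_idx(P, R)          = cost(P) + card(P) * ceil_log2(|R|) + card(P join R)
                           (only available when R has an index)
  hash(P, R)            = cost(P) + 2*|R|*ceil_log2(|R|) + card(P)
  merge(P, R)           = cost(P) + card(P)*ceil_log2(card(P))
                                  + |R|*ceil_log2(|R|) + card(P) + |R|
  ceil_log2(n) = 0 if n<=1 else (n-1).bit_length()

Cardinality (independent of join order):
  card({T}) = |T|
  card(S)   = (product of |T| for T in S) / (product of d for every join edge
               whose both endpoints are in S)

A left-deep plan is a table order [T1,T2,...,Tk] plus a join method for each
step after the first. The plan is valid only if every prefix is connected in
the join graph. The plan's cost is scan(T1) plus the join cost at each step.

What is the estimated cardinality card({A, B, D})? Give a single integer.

16000

Tables in S: A(80), B(60), D(300)
Edges inside S: B-A(d=15), B-D(d=6)
numerator = 80 * 60 * 300 = 1440000
denominator = 15 * 6 = 90
card(S) = 1440000 / 90 = 16000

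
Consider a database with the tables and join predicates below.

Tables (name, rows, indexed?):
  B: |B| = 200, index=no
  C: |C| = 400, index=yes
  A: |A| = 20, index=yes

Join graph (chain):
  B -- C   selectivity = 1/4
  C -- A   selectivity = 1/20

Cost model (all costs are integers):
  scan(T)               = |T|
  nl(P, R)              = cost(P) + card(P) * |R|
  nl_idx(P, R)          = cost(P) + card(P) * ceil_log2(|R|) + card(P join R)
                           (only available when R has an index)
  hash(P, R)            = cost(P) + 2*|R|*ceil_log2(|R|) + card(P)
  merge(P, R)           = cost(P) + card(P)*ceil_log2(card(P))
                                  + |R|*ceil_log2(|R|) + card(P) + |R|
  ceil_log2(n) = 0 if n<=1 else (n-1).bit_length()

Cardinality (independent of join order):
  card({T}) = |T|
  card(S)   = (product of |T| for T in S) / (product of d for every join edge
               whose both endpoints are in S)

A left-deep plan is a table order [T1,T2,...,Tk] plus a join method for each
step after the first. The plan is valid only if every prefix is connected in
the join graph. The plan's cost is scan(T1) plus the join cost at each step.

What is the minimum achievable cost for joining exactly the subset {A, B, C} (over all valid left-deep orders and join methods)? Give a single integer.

4200

Selinger DP over subsets of {A,B,C}:
  {B}: scan cost=200, card=200
  {C}: scan cost=400, card=400
  {A}: scan cost=20, card=20
  {BC}: card=20000; try (B,hash)→4000, (C,merge)→6000, (B,merge)→6200, (C,hash)→7600, (C,nl_idx)→22000, (C,nl)→80200 …(+1); best=4000 via (B,hash)
  {AC}: card=400; try (C,nl_idx)→600, (A,hash)→1000, (A,nl_idx)→2800, (C,merge)→4140, (A,merge)→4520, (C,hash)→7240 …(+2); best=600 via (C,nl_idx)
  {ABC}: card=20000; try (B,hash)→4200, (B,merge)→6400, (A,hash)→24200, (B,nl)→80600, (A,nl_idx)→124000, (A,merge)→324120 …(+1); best=4200 via (B,hash)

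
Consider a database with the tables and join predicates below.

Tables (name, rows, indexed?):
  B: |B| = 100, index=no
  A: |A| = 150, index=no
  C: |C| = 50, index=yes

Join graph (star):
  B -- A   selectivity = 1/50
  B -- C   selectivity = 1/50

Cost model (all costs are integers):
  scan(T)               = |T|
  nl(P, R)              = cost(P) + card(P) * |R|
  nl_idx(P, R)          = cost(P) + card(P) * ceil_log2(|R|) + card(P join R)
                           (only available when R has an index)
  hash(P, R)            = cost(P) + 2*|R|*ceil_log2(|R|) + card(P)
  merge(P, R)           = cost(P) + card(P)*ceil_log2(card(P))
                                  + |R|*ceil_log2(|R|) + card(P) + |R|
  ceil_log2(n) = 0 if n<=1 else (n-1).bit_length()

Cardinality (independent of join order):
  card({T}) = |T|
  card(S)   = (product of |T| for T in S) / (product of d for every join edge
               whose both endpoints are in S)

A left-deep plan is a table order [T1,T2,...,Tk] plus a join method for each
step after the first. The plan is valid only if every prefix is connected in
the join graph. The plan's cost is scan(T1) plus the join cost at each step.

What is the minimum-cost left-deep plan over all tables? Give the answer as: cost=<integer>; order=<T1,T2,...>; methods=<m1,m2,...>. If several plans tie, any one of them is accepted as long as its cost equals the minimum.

Selinger DP (subsets sized 1..n):
  {B}: scan cost=100, card=100
  {A}: scan cost=150, card=150
  {C}: scan cost=50, card=50
  {AB}: card=300; try (B,hash)→1700, (A,merge)→2250, (B,merge)→2300, (A,hash)→2600, (A,nl)→15100, (B,nl)→15150; best=1700 via (B,hash)
  {BC}: card=100; try (C,hash)→800, (C,nl_idx)→800, (B,merge)→1200, (C,merge)→1250, (B,hash)→1500, (B,nl)→5050 …(+1); best=800 via (C,hash)
  {ABC}: card=300; try (C,hash)→2600, (A,merge)→2950, (A,hash)→3300, (C,nl_idx)→3800, (C,merge)→5050, (A,nl)→15800 …(+1); best=2600 via (C,hash)

cost=2600; order=A,B,C; methods=hash,hash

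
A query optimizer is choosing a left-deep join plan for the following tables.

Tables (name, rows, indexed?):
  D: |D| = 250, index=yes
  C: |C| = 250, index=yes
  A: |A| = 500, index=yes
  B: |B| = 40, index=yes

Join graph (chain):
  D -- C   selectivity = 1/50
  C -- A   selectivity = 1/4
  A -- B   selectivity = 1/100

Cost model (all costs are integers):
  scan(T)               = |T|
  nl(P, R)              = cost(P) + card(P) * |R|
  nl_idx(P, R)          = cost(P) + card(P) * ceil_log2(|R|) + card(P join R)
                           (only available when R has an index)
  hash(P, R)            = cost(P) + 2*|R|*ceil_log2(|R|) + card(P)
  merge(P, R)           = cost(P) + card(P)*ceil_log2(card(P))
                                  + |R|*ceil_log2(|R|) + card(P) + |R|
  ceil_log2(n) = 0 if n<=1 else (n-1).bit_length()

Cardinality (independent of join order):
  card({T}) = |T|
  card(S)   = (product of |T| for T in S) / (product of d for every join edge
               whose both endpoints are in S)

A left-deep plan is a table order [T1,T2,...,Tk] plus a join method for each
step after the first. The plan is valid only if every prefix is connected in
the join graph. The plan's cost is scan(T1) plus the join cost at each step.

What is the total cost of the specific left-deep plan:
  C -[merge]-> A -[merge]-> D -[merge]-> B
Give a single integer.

3478780

step 1: scan C: cost=250, card=250
step 2: join A via merge
    card(P join A) = 250*500/(4) = 31250
    cost = 250 + 250*8 + 500*9 + 250 + 500 = 7500
step 3: join D via merge
    card(P join D) = 31250*250/(50) = 156250
    cost = 7500 + 31250*15 + 250*8 + 31250 + 250 = 509750
step 4: join B via merge
    card(P join B) = 156250*40/(100) = 62500
    cost = 509750 + 156250*18 + 40*6 + 156250 + 40 = 3478780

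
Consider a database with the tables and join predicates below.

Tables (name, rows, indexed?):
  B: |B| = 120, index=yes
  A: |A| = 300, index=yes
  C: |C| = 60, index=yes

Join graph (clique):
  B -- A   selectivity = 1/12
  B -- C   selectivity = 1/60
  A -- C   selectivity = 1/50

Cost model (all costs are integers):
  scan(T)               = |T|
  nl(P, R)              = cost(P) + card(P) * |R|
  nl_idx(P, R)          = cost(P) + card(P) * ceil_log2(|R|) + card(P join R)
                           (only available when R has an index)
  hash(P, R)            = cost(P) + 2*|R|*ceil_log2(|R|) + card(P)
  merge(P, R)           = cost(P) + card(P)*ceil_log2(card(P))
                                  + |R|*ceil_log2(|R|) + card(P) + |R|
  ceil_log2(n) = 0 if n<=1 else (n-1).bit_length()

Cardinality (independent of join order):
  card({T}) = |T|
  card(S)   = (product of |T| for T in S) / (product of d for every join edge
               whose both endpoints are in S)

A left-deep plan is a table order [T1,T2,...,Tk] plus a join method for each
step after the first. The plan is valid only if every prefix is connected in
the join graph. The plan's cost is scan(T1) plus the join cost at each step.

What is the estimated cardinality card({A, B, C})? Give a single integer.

Tables in S: A(300), B(120), C(60)
Edges inside S: B-A(d=12), B-C(d=60), A-C(d=50)
numerator = 300 * 120 * 60 = 2160000
denominator = 12 * 60 * 50 = 36000
card(S) = 2160000 / 36000 = 60

60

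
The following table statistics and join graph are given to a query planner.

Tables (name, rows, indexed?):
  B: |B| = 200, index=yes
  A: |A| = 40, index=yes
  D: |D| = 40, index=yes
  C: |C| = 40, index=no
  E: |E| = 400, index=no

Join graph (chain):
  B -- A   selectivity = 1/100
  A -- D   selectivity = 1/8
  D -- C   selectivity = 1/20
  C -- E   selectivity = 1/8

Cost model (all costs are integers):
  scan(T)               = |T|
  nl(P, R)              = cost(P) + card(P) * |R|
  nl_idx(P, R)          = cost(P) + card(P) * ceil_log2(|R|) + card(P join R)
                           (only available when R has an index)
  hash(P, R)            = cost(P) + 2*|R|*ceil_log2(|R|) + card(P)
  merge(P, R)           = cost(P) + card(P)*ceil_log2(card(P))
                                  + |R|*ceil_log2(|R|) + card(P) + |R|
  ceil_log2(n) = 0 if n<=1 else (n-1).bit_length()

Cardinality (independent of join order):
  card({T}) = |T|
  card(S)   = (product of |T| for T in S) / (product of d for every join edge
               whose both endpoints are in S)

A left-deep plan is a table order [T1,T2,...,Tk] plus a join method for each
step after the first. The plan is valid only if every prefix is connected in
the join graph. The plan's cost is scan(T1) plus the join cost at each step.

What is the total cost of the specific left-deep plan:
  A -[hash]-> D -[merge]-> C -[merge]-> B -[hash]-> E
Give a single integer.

16440

step 1: scan A: cost=40, card=40
step 2: join D via hash
    card(P join D) = 40*40/(8) = 200
    cost = 40 + 2*40*6 + 40 = 560
step 3: join C via merge
    card(P join C) = 200*40/(20) = 400
    cost = 560 + 200*8 + 40*6 + 200 + 40 = 2640
step 4: join B via merge
    card(P join B) = 400*200/(100) = 800
    cost = 2640 + 400*9 + 200*8 + 400 + 200 = 8440
step 5: join E via hash
    card(P join E) = 800*400/(8) = 40000
    cost = 8440 + 2*400*9 + 800 = 16440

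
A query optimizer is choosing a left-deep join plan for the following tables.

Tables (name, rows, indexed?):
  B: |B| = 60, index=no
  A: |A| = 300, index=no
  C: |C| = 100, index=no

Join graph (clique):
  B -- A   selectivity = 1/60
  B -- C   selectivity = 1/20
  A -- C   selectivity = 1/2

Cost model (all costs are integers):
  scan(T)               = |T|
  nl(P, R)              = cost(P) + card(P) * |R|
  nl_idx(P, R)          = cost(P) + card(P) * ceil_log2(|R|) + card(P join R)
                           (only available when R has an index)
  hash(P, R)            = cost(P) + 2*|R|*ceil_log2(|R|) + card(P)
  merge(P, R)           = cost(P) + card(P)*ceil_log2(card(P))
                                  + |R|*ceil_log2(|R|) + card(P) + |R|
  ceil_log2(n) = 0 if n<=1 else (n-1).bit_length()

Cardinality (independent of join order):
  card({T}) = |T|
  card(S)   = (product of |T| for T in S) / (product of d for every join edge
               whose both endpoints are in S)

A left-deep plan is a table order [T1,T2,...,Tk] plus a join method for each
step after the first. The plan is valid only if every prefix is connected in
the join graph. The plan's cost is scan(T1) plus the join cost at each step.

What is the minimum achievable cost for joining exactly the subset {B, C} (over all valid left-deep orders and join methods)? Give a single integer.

Selinger DP over subsets of {B,C}:
  {B}: scan cost=60, card=60
  {C}: scan cost=100, card=100
  {BC}: card=300; try (B,hash)→920, (C,merge)→1280, (B,merge)→1320, (C,hash)→1520, (C,nl)→6060, (B,nl)→6100; best=920 via (B,hash)

920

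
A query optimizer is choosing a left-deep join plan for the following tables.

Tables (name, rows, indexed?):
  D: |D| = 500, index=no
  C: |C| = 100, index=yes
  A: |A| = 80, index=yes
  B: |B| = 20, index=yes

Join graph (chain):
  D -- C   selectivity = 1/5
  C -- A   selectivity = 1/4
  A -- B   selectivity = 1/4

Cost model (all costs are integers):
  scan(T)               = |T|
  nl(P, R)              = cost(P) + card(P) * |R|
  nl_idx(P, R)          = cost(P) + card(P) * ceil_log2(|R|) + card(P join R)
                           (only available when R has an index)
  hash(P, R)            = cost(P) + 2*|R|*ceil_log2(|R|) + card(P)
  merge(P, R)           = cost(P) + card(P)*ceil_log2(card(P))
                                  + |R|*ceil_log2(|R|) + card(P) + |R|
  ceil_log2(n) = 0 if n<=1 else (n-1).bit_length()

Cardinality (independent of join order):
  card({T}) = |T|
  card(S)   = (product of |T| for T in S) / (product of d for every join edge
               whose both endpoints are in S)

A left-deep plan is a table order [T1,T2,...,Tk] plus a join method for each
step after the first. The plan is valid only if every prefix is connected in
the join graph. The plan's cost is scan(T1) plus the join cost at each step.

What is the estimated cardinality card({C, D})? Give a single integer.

Tables in S: C(100), D(500)
Edges inside S: D-C(d=5)
numerator = 100 * 500 = 50000
denominator = 5 = 5
card(S) = 50000 / 5 = 10000

10000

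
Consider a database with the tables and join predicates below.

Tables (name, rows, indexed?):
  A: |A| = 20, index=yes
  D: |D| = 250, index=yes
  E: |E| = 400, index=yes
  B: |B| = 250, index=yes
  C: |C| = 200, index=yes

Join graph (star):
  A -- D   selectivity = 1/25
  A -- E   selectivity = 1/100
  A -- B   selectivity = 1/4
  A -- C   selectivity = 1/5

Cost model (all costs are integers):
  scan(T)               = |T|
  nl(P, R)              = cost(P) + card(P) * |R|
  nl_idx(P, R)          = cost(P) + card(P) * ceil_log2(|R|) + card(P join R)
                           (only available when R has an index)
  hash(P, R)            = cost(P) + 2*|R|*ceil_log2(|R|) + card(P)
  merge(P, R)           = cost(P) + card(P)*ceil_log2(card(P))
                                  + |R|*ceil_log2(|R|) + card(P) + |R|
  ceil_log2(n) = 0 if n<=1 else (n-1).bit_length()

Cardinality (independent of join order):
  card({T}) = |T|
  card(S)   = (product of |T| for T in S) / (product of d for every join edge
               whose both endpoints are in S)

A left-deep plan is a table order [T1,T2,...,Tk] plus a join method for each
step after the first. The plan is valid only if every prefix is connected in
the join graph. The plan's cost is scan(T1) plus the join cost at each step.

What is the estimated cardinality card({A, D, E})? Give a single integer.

800

Tables in S: A(20), D(250), E(400)
Edges inside S: A-D(d=25), A-E(d=100)
numerator = 20 * 250 * 400 = 2000000
denominator = 25 * 100 = 2500
card(S) = 2000000 / 2500 = 800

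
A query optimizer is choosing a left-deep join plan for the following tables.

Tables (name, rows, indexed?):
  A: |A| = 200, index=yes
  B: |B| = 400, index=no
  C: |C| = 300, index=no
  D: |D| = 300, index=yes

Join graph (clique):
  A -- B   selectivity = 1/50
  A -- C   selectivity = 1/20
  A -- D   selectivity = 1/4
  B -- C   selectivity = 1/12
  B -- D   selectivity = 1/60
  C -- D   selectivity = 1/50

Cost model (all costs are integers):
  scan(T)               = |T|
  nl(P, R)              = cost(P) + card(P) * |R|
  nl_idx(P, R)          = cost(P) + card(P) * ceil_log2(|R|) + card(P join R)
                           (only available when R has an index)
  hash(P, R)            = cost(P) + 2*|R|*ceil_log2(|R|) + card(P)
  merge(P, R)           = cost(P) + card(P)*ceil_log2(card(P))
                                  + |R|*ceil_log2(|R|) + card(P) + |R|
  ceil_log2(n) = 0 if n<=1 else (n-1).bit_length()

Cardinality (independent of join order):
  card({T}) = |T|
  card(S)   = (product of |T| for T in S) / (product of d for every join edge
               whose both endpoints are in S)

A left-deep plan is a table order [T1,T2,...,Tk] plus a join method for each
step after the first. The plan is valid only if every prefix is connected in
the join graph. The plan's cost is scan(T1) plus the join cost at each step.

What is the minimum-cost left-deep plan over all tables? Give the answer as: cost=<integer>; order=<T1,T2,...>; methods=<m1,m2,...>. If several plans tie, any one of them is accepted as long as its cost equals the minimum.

cost=17600; order=B,D,C,A; methods=nl_idx,hash,hash

Selinger DP (subsets sized 1..n):
  {A}: scan cost=200, card=200
  {B}: scan cost=400, card=400
  {C}: scan cost=300, card=300
  {D}: scan cost=300, card=300
  {AB}: card=1600; try (A,hash)→4000, (A,nl_idx)→5200, (B,merge)→6000, (A,merge)→6200, (B,hash)→7600, (B,nl)→80200 …(+1); best=4000 via (A,hash)
  {AC}: card=3000; try (A,hash)→3800, (C,merge)→5000, (A,merge)→5100, (A,nl_idx)→5700, (C,hash)→5800, (C,nl)→60200 …(+1); best=3800 via (A,hash)
  {AD}: card=15000; try (A,hash)→3800, (D,merge)→5000, (A,merge)→5100, (D,hash)→5800, (D,nl_idx)→17000, (A,nl_idx)→17700 …(+2); best=3800 via (A,hash)
  {BC}: card=10000; try (C,hash)→6200, (B,merge)→7300, (C,merge)→7400, (B,hash)→7800, (B,nl)→120300, (C,nl)→120400; best=6200 via (C,hash)
  {BD}: card=2000; try (D,nl_idx)→6000, (D,hash)→6200, (B,merge)→7300, (D,merge)→7400, (B,hash)→7800, (B,nl)→120300 …(+1); best=6000 via (D,nl_idx)
  {CD}: card=1800; try (D,nl_idx)→4800, (D,hash)→6000, (C,hash)→6000, (D,merge)→6300, (C,merge)→6300, (D,nl)→90300 …(+1); best=4800 via (D,nl_idx)
  {ABC}: card=2000; try (C,hash)→11000, (B,hash)→14000, (A,hash)→19400, (C,merge)→26200, (B,merge)→46800, (A,nl_idx)→88200 …(+4); best=11000 via (C,hash)
  {ABD}: card=2000; try (D,hash)→11000, (A,hash)→11200, (D,nl_idx)→20400, (A,nl_idx)→24000, (B,hash)→26000, (D,merge)→26200 …(+5); best=11000 via (D,hash)
  {ACD}: card=4500; try (A,hash)→9800, (D,hash)→12200, (A,nl_idx)→23700, (C,hash)→24200, (A,merge)→28200, (D,nl_idx)→35300 …(+5); best=9800 via (A,hash)
  {BCD}: card=1000; try (C,hash)→13400, (B,hash)→13800, (D,hash)→21600, (B,merge)→30400, (C,merge)→33000, (D,nl_idx)→97200 …(+4); best=13400 via (C,hash)
  {ABCD}: card=50; try (A,hash)→17600, (D,hash)→18400, (C,hash)→18400, (A,nl_idx)→21450, (B,hash)→21500, (A,merge)→26200 …(+8); best=17600 via (A,hash)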